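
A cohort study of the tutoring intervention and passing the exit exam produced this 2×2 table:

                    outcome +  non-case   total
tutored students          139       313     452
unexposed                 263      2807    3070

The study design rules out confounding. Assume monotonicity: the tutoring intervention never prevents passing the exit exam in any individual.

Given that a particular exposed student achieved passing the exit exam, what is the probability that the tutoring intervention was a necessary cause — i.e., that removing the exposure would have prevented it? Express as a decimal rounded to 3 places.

p₁ = P(outcome | exposed) = 139/452 = 0.30752
p₀ = P(outcome | unexposed) = 263/3070 = 0.085668
Under exogeneity and monotonicity, PN = (p₁ − p₀)/p₁.
PN = (0.30752 − 0.085668) / 0.30752 ≈ 0.7214

PN ≈ 0.721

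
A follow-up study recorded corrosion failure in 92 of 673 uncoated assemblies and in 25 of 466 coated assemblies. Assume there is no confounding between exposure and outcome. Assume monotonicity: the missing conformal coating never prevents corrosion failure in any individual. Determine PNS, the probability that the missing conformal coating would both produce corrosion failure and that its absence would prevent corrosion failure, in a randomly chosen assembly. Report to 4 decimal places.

p₁ = P(outcome | exposed) = 92/673 = 0.1367
p₀ = P(outcome | unexposed) = 25/466 = 0.053648
Under exogeneity and monotonicity, PNS = p₁ − p₀.
PNS = 0.1367 − 0.053648 = 0.083053

PNS ≈ 0.0831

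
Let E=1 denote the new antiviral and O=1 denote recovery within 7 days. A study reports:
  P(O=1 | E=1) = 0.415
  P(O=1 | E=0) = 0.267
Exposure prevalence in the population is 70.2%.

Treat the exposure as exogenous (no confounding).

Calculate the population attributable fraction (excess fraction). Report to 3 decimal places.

PAF ≈ 0.280

Let p₁ = 0.415, p₀ = 0.267.
Overall risk P(Y=1) = π·p₁ + (1−π)·p₀ = 0.702×0.415 + 0.298×0.267 = 0.3709.
Under exogeneity, PAF = [P(Y=1) − p₀] / P(Y=1).
PAF = (0.3709 − 0.267) / 0.3709 ≈ 0.2801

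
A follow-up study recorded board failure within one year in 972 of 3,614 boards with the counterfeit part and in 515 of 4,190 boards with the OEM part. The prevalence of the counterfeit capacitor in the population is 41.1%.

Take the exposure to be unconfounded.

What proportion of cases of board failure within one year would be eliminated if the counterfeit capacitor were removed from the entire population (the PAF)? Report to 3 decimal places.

PAF ≈ 0.328

p₁ = P(outcome | exposed) = 972/3614 = 0.26895
p₀ = P(outcome | unexposed) = 515/4190 = 0.12291
Overall risk P(Y=1) = π·p₁ + (1−π)·p₀ = 0.411×0.26895 + 0.589×0.12291 = 0.18294.
Under exogeneity, PAF = [P(Y=1) − p₀] / P(Y=1).
PAF = (0.18294 − 0.12291) / 0.18294 ≈ 0.3281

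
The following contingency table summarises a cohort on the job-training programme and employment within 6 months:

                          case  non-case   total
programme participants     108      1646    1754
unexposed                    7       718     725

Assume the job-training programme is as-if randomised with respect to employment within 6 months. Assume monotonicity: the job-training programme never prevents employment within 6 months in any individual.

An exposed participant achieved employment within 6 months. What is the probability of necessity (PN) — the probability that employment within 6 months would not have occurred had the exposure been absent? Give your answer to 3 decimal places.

p₁ = P(outcome | exposed) = 108/1754 = 0.061574
p₀ = P(outcome | unexposed) = 7/725 = 0.0096552
Under exogeneity and monotonicity, PN = (p₁ − p₀)/p₁.
PN = (0.061574 − 0.0096552) / 0.061574 ≈ 0.8432

PN ≈ 0.843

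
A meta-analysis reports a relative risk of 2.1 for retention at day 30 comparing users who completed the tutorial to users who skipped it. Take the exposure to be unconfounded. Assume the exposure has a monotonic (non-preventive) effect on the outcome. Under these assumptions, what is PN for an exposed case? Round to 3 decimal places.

PN ≈ 0.524

Under exogeneity and monotonicity, PN = (RR − 1) / RR = 1 − 1/RR.
PN = (2.1 − 1) / 2.1 = 1.1 / 2.1 ≈ 0.5238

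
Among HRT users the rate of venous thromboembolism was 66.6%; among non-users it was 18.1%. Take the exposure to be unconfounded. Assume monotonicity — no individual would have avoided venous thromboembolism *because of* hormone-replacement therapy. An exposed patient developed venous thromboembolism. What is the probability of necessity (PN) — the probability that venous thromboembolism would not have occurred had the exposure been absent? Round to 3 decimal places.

p₁ = 0.666, p₀ = 0.181.
Under exogeneity and monotonicity, PN = (p₁ − p₀) / p₁.
PN = (0.666 − 0.181) / 0.666 = 0.485 / 0.666 ≈ 0.7282

PN ≈ 0.728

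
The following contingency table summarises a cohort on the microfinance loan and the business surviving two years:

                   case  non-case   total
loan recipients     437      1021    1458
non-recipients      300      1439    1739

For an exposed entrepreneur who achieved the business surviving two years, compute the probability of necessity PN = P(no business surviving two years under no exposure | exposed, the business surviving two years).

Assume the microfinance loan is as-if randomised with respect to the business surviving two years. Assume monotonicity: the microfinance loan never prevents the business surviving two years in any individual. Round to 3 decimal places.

p₁ = P(outcome | exposed) = 437/1458 = 0.29973
p₀ = P(outcome | unexposed) = 300/1739 = 0.17251
Under exogeneity and monotonicity, PN = (p₁ − p₀)/p₁.
PN = (0.29973 − 0.17251) / 0.29973 ≈ 0.4244

PN ≈ 0.424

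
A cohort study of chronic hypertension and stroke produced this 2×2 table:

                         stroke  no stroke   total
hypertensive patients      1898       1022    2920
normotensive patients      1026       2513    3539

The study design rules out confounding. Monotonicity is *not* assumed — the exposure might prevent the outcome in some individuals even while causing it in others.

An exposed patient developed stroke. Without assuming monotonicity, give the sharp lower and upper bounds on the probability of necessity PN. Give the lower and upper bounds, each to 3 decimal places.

0.554 ≤ PN ≤ 1.000

p₁ = P(outcome | exposed) = 1898/2920 = 0.65
p₀ = P(outcome | unexposed) = 1026/3539 = 0.28991
Under exogeneity alone the bounds on PN are max{0,(p₁−p₀)/p₁} ≤ PN ≤ min{1,(1−p₀)/p₁}.
  lower = (p₁ − p₀)/p₁ = 0.36009 / 0.65 ≈ 0.5540
  upper = min{1, (1 − p₀)/p₁} = 0.71009 / 0.65 ≈ 1.0924 → capped at 1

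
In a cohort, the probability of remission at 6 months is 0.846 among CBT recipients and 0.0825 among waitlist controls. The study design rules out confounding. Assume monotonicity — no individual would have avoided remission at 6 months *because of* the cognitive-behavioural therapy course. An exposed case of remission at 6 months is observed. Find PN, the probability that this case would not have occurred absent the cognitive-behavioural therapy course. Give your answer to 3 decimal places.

PN ≈ 0.902

Let p₁ = 0.846, p₀ = 0.0825.
Under exogeneity and monotonicity, PN = (p₁ − p₀) / p₁.
PN = (0.846 − 0.0825) / 0.846 = 0.7635 / 0.846 ≈ 0.9025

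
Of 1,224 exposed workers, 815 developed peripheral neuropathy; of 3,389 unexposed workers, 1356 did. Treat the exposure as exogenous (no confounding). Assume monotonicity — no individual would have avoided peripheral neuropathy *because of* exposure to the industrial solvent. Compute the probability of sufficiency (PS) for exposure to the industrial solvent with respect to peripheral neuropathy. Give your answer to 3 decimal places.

PS ≈ 0.443

p₁ = P(outcome | exposed) = 815/1224 = 0.66585
p₀ = P(outcome | unexposed) = 1356/3389 = 0.40012
Under exogeneity and monotonicity, PS = (p₁ − p₀) / (1 − p₀).
PS = (0.66585 − 0.40012) / (1 − 0.40012) = 0.26573 / 0.59988 ≈ 0.4430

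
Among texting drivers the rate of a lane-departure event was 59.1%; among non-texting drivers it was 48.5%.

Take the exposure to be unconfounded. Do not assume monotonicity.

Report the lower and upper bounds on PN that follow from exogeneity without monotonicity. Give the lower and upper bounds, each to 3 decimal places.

0.179 ≤ PN ≤ 0.871

p₁ = 0.591, p₀ = 0.485.
Under exogeneity alone the bounds on PN are max{0,(p₁−p₀)/p₁} ≤ PN ≤ min{1,(1−p₀)/p₁}.
  lower = (p₁ − p₀)/p₁ = 0.106 / 0.591 ≈ 0.1794
  upper = min{1, (1 − p₀)/p₁} = 0.515 / 0.591 ≈ 0.8714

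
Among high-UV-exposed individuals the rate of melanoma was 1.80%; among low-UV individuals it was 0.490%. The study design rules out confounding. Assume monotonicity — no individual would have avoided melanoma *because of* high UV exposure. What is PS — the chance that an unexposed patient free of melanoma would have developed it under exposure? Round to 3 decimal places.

PS ≈ 0.013

p₁ = 0.018, p₀ = 0.0049.
Under exogeneity and monotonicity, PS = (p₁ − p₀) / (1 − p₀).
PS = (0.018 − 0.0049) / (1 − 0.0049) = 0.0131 / 0.9951 ≈ 0.0132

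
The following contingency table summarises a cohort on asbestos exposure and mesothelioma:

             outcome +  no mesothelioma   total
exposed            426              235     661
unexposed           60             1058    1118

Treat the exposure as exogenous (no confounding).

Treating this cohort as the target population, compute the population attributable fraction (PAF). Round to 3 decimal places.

PAF ≈ 0.804

p₁ = P(outcome | exposed) = 426/661 = 0.64448
p₀ = P(outcome | unexposed) = 60/1118 = 0.053667
Exposure prevalence π = 661/1779 = 0.37156; overall risk P(Y=1) = 0.27319.
Under exogeneity, PAF = [P(Y=1) − p₀]/P(Y=1).
PAF = (0.27319 − 0.053667) / 0.27319 ≈ 0.8036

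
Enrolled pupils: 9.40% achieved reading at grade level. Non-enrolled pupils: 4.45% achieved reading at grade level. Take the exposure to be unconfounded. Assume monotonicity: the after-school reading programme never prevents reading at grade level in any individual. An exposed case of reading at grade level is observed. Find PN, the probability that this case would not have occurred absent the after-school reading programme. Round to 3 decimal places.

PN ≈ 0.527

p₁ = 0.094, p₀ = 0.0445.
Under exogeneity and monotonicity, PN = (p₁ − p₀) / p₁.
PN = (0.094 − 0.0445) / 0.094 = 0.0495 / 0.094 ≈ 0.5266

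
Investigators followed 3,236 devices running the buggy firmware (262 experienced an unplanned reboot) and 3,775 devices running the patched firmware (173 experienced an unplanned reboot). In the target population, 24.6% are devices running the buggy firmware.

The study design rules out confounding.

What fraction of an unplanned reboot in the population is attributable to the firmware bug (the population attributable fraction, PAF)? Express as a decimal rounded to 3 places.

PAF ≈ 0.159

p₁ = P(outcome | exposed) = 262/3236 = 0.080964
p₀ = P(outcome | unexposed) = 173/3775 = 0.045828
Overall risk P(Y=1) = π·p₁ + (1−π)·p₀ = 0.246×0.080964 + 0.754×0.045828 = 0.054471.
Under exogeneity, PAF = [P(Y=1) − p₀] / P(Y=1).
PAF = (0.054471 − 0.045828) / 0.054471 ≈ 0.1587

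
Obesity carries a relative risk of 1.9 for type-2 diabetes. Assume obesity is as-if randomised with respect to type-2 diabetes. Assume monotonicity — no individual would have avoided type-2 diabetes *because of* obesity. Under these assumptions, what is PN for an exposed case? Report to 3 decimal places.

PN ≈ 0.474

Under exogeneity and monotonicity, PN = (RR − 1) / RR = 1 − 1/RR.
PN = (1.9 − 1) / 1.9 = 0.9 / 1.9 ≈ 0.4737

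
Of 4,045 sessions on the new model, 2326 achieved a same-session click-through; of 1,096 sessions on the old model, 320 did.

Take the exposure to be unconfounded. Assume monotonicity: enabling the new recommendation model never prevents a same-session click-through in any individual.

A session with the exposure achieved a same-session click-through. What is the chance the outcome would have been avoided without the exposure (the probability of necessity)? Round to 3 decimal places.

PN ≈ 0.492

p₁ = P(outcome | exposed) = 2326/4045 = 0.57503
p₀ = P(outcome | unexposed) = 320/1096 = 0.29197
Under exogeneity and monotonicity, PN = (p₁ − p₀) / p₁.
PN = (0.57503 − 0.29197) / 0.57503 = 0.28306 / 0.57503 ≈ 0.4923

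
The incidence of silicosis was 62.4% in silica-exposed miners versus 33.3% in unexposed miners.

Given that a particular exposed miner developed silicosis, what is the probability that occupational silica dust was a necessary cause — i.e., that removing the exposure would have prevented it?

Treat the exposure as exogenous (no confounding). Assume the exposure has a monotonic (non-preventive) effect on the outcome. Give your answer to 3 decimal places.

PN ≈ 0.466

p₁ = 0.624, p₀ = 0.333.
Under exogeneity and monotonicity, PN = (p₁ − p₀) / p₁.
PN = (0.624 − 0.333) / 0.624 = 0.291 / 0.624 ≈ 0.4663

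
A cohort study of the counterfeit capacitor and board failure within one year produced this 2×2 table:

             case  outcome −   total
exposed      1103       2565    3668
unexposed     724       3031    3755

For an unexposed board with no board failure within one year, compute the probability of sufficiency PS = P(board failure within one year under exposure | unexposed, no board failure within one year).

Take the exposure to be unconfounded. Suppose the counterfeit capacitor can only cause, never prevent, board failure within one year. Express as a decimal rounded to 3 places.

p₁ = P(outcome | exposed) = 1103/3668 = 0.30071
p₀ = P(outcome | unexposed) = 724/3755 = 0.19281
Under exogeneity and monotonicity, PS = (p₁ − p₀)/(1 − p₀).
PS = (0.30071 − 0.19281) / 0.80719 ≈ 0.1337

PS ≈ 0.134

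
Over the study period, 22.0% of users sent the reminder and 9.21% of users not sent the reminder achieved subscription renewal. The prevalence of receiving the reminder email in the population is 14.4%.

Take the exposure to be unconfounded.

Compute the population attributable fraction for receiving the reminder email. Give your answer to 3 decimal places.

p₁ = 0.22, p₀ = 0.0921.
Overall risk P(Y=1) = π·p₁ + (1−π)·p₀ = 0.144×0.22 + 0.856×0.0921 = 0.11052.
Under exogeneity, PAF = [P(Y=1) − p₀] / P(Y=1).
PAF = (0.11052 − 0.0921) / 0.11052 ≈ 0.1666

PAF ≈ 0.167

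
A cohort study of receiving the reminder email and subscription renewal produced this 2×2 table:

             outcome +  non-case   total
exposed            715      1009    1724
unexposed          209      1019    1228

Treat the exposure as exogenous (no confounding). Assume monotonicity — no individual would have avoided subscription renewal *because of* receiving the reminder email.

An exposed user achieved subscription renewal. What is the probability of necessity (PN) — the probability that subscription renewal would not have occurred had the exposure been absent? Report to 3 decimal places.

PN ≈ 0.590

p₁ = P(outcome | exposed) = 715/1724 = 0.41473
p₀ = P(outcome | unexposed) = 209/1228 = 0.1702
Under exogeneity and monotonicity, PN = (p₁ − p₀)/p₁.
PN = (0.41473 − 0.1702) / 0.41473 ≈ 0.5896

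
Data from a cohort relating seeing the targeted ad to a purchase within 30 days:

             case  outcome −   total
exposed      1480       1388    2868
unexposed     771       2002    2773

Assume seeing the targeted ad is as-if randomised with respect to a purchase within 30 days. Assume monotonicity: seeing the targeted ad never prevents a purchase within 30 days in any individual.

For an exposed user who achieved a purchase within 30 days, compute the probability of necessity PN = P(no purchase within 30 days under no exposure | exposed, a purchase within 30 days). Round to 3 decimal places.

PN ≈ 0.461

p₁ = P(outcome | exposed) = 1480/2868 = 0.51604
p₀ = P(outcome | unexposed) = 771/2773 = 0.27804
Under exogeneity and monotonicity, PN = (p₁ − p₀) / p₁.
PN = (0.51604 − 0.27804) / 0.51604 = 0.238 / 0.51604 ≈ 0.4612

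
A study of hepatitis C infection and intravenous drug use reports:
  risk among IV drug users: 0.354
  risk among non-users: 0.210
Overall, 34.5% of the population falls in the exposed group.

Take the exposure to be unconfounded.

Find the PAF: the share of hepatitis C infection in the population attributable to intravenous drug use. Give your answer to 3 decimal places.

PAF ≈ 0.191

Let p₁ = 0.354, p₀ = 0.21.
Overall risk P(Y=1) = π·p₁ + (1−π)·p₀ = 0.345×0.354 + 0.655×0.21 = 0.25968.
Under exogeneity, PAF = [P(Y=1) − p₀] / P(Y=1).
PAF = (0.25968 − 0.21) / 0.25968 ≈ 0.1913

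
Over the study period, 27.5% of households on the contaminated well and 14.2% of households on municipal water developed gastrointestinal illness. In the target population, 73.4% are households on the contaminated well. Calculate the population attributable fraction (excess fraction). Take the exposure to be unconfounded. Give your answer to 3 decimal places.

p₁ = 0.275, p₀ = 0.142.
Overall risk P(Y=1) = π·p₁ + (1−π)·p₀ = 0.734×0.275 + 0.266×0.142 = 0.23962.
Under exogeneity, PAF = [P(Y=1) − p₀] / P(Y=1).
PAF = (0.23962 − 0.142) / 0.23962 ≈ 0.4074

PAF ≈ 0.407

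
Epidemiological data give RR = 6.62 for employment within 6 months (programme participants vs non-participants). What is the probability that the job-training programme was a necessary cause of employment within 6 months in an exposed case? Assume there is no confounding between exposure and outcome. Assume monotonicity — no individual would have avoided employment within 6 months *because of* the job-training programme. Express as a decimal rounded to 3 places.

PN ≈ 0.849

Under exogeneity and monotonicity, PN = (RR − 1) / RR = 1 − 1/RR.
PN = (6.62 − 1) / 6.62 = 5.62 / 6.62 ≈ 0.8489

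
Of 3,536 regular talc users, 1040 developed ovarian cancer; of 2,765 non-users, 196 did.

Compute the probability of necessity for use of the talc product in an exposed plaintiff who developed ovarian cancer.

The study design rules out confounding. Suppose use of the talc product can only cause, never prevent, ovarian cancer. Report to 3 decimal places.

PN ≈ 0.759

p₁ = P(outcome | exposed) = 1040/3536 = 0.29412
p₀ = P(outcome | unexposed) = 196/2765 = 0.070886
Under exogeneity and monotonicity, PN = (p₁ − p₀) / p₁.
PN = (0.29412 − 0.070886) / 0.29412 = 0.22323 / 0.29412 ≈ 0.7590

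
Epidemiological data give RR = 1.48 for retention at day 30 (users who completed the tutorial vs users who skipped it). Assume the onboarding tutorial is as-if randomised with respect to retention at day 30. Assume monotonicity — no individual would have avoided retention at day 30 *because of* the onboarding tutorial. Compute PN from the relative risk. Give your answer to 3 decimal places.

Under exogeneity and monotonicity, PN = (RR − 1) / RR = 1 − 1/RR.
PN = (1.48 − 1) / 1.48 = 0.48 / 1.48 ≈ 0.3243

PN ≈ 0.324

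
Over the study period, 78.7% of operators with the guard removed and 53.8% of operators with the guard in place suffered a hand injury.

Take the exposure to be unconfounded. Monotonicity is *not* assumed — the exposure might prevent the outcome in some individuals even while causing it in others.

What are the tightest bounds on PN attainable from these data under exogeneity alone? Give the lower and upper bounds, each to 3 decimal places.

p₁ = 0.787, p₀ = 0.538.
Under exogeneity alone the bounds on PN are max{0,(p₁−p₀)/p₁} ≤ PN ≤ min{1,(1−p₀)/p₁}.
  lower = (p₁ − p₀)/p₁ = 0.249 / 0.787 ≈ 0.3164
  upper = min{1, (1 − p₀)/p₁} = 0.462 / 0.787 ≈ 0.5870

0.316 ≤ PN ≤ 0.587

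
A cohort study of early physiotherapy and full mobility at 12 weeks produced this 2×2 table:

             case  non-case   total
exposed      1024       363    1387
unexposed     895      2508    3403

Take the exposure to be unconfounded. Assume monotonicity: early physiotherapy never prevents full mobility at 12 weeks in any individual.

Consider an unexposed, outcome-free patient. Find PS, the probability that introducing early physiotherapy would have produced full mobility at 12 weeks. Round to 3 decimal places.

PS ≈ 0.645

p₁ = P(outcome | exposed) = 1024/1387 = 0.73828
p₀ = P(outcome | unexposed) = 895/3403 = 0.263
Under exogeneity and monotonicity, PS = (p₁ − p₀) / (1 − p₀).
PS = (0.73828 − 0.263) / (1 − 0.263) = 0.47528 / 0.737 ≈ 0.6449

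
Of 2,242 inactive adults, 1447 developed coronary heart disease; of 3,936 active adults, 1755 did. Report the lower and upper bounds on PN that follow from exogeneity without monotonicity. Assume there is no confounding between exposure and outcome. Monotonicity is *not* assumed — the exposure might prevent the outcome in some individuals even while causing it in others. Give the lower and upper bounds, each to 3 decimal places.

p₁ = P(outcome | exposed) = 1447/2242 = 0.64541
p₀ = P(outcome | unexposed) = 1755/3936 = 0.44588
Under exogeneity alone the bounds on PN are max{0,(p₁−p₀)/p₁} ≤ PN ≤ min{1,(1−p₀)/p₁}.
  lower = (p₁ − p₀)/p₁ = 0.19952 / 0.64541 ≈ 0.3091
  upper = min{1, (1 − p₀)/p₁} = 0.55412 / 0.64541 ≈ 0.8586

0.309 ≤ PN ≤ 0.859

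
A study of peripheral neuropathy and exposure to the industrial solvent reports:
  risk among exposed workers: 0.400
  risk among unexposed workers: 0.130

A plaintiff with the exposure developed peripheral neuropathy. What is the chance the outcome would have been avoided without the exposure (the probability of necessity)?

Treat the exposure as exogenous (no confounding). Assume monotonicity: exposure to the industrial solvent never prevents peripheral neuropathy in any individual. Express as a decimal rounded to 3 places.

Let p₁ = 0.4, p₀ = 0.13.
Under exogeneity and monotonicity, PN = (p₁ − p₀) / p₁.
PN = (0.4 − 0.13) / 0.4 = 0.27 / 0.4 ≈ 0.6750

PN ≈ 0.675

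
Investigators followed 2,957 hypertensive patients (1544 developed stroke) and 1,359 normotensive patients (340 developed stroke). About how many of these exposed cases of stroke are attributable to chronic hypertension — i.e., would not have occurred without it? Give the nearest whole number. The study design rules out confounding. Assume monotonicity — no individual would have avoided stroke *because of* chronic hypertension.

about 804 cases

p₁ = P(outcome | exposed) = 1544/2957 = 0.52215
p₀ = P(outcome | unexposed) = 340/1359 = 0.25018
PN = (p₁ − p₀)/p₁ = (0.52215 − 0.25018) / 0.52215 ≈ 0.52086.
Attributable cases ≈ PN × (exposed cases) = 0.52086 × 1544 ≈ 804.21.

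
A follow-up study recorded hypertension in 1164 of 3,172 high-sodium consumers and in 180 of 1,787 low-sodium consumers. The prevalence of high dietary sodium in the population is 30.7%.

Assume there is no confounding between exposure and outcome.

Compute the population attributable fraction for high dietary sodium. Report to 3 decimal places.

PAF ≈ 0.448

p₁ = P(outcome | exposed) = 1164/3172 = 0.36696
p₀ = P(outcome | unexposed) = 180/1787 = 0.10073
Overall risk P(Y=1) = π·p₁ + (1−π)·p₀ = 0.307×0.36696 + 0.693×0.10073 = 0.18246.
Under exogeneity, PAF = [P(Y=1) − p₀] / P(Y=1).
PAF = (0.18246 − 0.10073) / 0.18246 ≈ 0.4480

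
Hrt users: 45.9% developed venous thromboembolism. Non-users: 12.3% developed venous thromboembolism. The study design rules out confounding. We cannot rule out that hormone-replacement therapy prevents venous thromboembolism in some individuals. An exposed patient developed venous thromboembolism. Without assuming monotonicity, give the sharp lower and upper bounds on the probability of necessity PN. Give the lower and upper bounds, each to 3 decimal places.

p₁ = 0.459, p₀ = 0.123.
Under exogeneity alone the bounds on PN are max{0,(p₁−p₀)/p₁} ≤ PN ≤ min{1,(1−p₀)/p₁}.
  lower = (p₁ − p₀)/p₁ = 0.336 / 0.459 ≈ 0.7320
  upper = min{1, (1 − p₀)/p₁} = 0.877 / 0.459 ≈ 1.9107 → capped at 1

0.732 ≤ PN ≤ 1.000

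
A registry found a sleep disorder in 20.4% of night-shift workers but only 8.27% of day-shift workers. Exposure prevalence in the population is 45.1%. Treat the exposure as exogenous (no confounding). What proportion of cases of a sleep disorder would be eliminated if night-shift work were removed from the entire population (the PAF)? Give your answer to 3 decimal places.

PAF ≈ 0.398

p₁ = 0.204, p₀ = 0.0827.
Overall risk P(Y=1) = π·p₁ + (1−π)·p₀ = 0.451×0.204 + 0.549×0.0827 = 0.13741.
Under exogeneity, PAF = [P(Y=1) − p₀] / P(Y=1).
PAF = (0.13741 − 0.0827) / 0.13741 ≈ 0.3981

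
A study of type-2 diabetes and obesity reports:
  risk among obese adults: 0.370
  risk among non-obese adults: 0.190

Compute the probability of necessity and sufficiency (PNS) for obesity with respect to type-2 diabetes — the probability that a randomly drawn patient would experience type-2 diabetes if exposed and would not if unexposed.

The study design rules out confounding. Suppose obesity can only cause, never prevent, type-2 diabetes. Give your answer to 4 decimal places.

PNS ≈ 0.1800

Let p₁ = 0.37, p₀ = 0.19.
Under exogeneity and monotonicity, PNS = p₁ − p₀.
PNS = 0.37 − 0.19 = 0.18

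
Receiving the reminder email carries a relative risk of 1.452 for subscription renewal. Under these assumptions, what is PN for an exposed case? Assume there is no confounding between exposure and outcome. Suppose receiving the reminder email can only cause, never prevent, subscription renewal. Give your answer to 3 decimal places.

PN ≈ 0.311

Under exogeneity and monotonicity, PN = (RR − 1) / RR = 1 − 1/RR.
PN = (1.452 − 1) / 1.452 = 0.452 / 1.452 ≈ 0.3113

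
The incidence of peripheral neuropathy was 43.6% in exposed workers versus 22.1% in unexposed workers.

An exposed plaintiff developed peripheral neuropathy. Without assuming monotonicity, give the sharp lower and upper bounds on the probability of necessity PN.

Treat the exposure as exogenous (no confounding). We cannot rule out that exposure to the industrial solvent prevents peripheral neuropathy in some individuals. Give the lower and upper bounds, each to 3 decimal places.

p₁ = 0.436, p₀ = 0.221.
Under exogeneity alone the bounds on PN are max{0,(p₁−p₀)/p₁} ≤ PN ≤ min{1,(1−p₀)/p₁}.
  lower = (p₁ − p₀)/p₁ = 0.215 / 0.436 ≈ 0.4931
  upper = min{1, (1 − p₀)/p₁} = 0.779 / 0.436 ≈ 1.7867 → capped at 1

0.493 ≤ PN ≤ 1.000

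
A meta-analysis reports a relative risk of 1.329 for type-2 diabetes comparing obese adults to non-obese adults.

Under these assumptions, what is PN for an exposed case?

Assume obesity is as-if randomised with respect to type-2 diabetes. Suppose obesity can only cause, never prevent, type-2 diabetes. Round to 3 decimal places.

Under exogeneity and monotonicity, PN = (RR − 1) / RR = 1 − 1/RR.
PN = (1.329 − 1) / 1.329 = 0.329 / 1.329 ≈ 0.2476

PN ≈ 0.248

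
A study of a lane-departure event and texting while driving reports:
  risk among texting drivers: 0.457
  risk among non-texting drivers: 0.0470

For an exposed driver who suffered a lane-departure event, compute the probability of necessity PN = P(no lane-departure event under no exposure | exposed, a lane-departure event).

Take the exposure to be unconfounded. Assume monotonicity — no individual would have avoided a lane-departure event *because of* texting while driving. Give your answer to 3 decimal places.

Let p₁ = 0.457, p₀ = 0.047.
Under exogeneity and monotonicity, PN = (p₁ − p₀) / p₁.
PN = (0.457 − 0.047) / 0.457 = 0.41 / 0.457 ≈ 0.8972

PN ≈ 0.897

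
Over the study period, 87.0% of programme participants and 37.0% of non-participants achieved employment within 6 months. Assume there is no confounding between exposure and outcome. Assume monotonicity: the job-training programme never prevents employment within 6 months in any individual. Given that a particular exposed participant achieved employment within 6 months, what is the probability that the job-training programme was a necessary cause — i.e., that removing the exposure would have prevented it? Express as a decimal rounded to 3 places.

p₁ = 0.87, p₀ = 0.37.
Under exogeneity and monotonicity, PN = (p₁ − p₀) / p₁.
PN = (0.87 − 0.37) / 0.87 = 0.5 / 0.87 ≈ 0.5747

PN ≈ 0.575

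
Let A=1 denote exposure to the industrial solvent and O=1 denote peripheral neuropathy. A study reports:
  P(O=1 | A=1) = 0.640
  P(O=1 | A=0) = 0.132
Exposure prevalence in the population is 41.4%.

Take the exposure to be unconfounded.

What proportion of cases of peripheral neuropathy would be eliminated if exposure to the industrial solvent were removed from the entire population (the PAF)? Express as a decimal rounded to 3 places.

Let p₁ = 0.64, p₀ = 0.132.
Overall risk P(Y=1) = π·p₁ + (1−π)·p₀ = 0.414×0.64 + 0.586×0.132 = 0.34231.
Under exogeneity, PAF = [P(Y=1) − p₀] / P(Y=1).
PAF = (0.34231 − 0.132) / 0.34231 ≈ 0.6144

PAF ≈ 0.614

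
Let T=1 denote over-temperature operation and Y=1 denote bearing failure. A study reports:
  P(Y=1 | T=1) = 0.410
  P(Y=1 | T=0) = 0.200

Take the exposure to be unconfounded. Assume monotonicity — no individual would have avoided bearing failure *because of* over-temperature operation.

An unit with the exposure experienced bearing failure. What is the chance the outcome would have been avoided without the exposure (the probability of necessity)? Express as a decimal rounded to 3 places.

PN ≈ 0.512

Let p₁ = 0.41, p₀ = 0.2.
Under exogeneity and monotonicity, PN = (p₁ − p₀) / p₁.
PN = (0.41 − 0.2) / 0.41 = 0.21 / 0.41 ≈ 0.5122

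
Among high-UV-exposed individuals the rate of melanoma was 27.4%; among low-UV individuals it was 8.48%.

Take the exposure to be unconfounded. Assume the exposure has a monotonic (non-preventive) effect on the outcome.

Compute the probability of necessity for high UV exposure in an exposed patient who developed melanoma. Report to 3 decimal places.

p₁ = 0.274, p₀ = 0.0848.
Under exogeneity and monotonicity, PN = (p₁ − p₀) / p₁.
PN = (0.274 − 0.0848) / 0.274 = 0.1892 / 0.274 ≈ 0.6905

PN ≈ 0.691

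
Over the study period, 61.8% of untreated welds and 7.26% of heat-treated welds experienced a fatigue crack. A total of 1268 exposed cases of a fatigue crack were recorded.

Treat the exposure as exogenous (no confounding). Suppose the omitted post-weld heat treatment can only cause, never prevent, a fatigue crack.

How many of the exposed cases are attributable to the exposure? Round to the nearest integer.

p₁ = 0.618, p₀ = 0.0726.
PN = (p₁ − p₀)/p₁ = (0.618 − 0.0726) / 0.618 ≈ 0.88252.
Attributable cases ≈ PN × (exposed cases) = 0.88252 × 1268 ≈ 1119.04.

about 1119 cases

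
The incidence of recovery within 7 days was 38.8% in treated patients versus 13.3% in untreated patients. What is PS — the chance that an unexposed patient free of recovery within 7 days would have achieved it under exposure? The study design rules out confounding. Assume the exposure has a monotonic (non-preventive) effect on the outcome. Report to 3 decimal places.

PS ≈ 0.294

p₁ = 0.388, p₀ = 0.133.
Under exogeneity and monotonicity, PS = (p₁ − p₀) / (1 − p₀).
PS = (0.388 − 0.133) / (1 − 0.133) = 0.255 / 0.867 ≈ 0.2941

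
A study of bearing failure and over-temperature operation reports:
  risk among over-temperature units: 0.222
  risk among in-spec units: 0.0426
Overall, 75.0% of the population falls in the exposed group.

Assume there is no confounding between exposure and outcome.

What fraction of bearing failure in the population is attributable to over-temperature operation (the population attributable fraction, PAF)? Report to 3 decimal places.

Let p₁ = 0.222, p₀ = 0.0426.
Overall risk P(Y=1) = π·p₁ + (1−π)·p₀ = 0.75×0.222 + 0.25×0.0426 = 0.17715.
Under exogeneity, PAF = [P(Y=1) − p₀] / P(Y=1).
PAF = (0.17715 − 0.0426) / 0.17715 ≈ 0.7595

PAF ≈ 0.760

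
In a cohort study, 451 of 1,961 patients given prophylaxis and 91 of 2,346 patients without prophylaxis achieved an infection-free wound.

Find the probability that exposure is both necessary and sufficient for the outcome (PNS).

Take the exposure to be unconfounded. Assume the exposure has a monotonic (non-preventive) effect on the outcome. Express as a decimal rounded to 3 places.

PNS ≈ 0.191

p₁ = P(outcome | exposed) = 451/1961 = 0.22998
p₀ = P(outcome | unexposed) = 91/2346 = 0.038789
Under exogeneity and monotonicity, PNS = p₁ − p₀.
PNS = 0.22998 − 0.038789 = 0.1912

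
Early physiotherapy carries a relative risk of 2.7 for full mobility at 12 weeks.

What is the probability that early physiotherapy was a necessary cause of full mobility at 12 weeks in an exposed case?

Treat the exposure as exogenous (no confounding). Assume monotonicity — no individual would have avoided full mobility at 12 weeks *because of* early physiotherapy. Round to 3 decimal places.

PN ≈ 0.630

Under exogeneity and monotonicity, PN = (RR − 1) / RR = 1 − 1/RR.
PN = (2.7 − 1) / 2.7 = 1.7 / 2.7 ≈ 0.6296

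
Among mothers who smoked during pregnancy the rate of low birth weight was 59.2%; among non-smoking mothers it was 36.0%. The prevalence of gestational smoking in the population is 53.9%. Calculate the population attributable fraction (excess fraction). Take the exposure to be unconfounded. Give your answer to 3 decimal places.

p₁ = 0.592, p₀ = 0.36.
Overall risk P(Y=1) = π·p₁ + (1−π)·p₀ = 0.539×0.592 + 0.461×0.36 = 0.48505.
Under exogeneity, PAF = [P(Y=1) − p₀] / P(Y=1).
PAF = (0.48505 − 0.36) / 0.48505 ≈ 0.2578

PAF ≈ 0.258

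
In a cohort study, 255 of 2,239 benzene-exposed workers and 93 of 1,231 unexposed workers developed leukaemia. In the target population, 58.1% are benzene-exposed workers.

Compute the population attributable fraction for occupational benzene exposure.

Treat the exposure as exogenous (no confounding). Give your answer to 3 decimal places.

PAF ≈ 0.228

p₁ = P(outcome | exposed) = 255/2239 = 0.11389
p₀ = P(outcome | unexposed) = 93/1231 = 0.075548
Overall risk P(Y=1) = π·p₁ + (1−π)·p₀ = 0.581×0.11389 + 0.419×0.075548 = 0.097825.
Under exogeneity, PAF = [P(Y=1) − p₀] / P(Y=1).
PAF = (0.097825 − 0.075548) / 0.097825 ≈ 0.2277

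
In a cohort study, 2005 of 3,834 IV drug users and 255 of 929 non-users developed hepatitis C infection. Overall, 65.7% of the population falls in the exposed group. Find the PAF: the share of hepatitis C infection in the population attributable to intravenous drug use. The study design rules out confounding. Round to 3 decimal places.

PAF ≈ 0.373

p₁ = P(outcome | exposed) = 2005/3834 = 0.52295
p₀ = P(outcome | unexposed) = 255/929 = 0.27449
Overall risk P(Y=1) = π·p₁ + (1−π)·p₀ = 0.657×0.52295 + 0.343×0.27449 = 0.43773.
Under exogeneity, PAF = [P(Y=1) − p₀] / P(Y=1).
PAF = (0.43773 − 0.27449) / 0.43773 ≈ 0.3729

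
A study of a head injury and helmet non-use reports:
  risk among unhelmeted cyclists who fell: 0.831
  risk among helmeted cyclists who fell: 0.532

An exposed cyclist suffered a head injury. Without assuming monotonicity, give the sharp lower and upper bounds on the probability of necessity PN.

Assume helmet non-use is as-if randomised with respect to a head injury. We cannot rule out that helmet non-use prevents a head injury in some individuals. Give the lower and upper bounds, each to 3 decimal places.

Let p₁ = 0.831, p₀ = 0.532.
Under exogeneity alone the bounds on PN are max{0,(p₁−p₀)/p₁} ≤ PN ≤ min{1,(1−p₀)/p₁}.
  lower = (p₁ − p₀)/p₁ = 0.299 / 0.831 ≈ 0.3598
  upper = min{1, (1 − p₀)/p₁} = 0.468 / 0.831 ≈ 0.5632

0.360 ≤ PN ≤ 0.563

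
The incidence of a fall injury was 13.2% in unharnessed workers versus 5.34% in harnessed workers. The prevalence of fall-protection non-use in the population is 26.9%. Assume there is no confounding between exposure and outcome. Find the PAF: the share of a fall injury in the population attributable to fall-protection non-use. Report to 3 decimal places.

p₁ = 0.132, p₀ = 0.0534.
Overall risk P(Y=1) = π·p₁ + (1−π)·p₀ = 0.269×0.132 + 0.731×0.0534 = 0.074543.
Under exogeneity, PAF = [P(Y=1) − p₀] / P(Y=1).
PAF = (0.074543 − 0.0534) / 0.074543 ≈ 0.2836

PAF ≈ 0.284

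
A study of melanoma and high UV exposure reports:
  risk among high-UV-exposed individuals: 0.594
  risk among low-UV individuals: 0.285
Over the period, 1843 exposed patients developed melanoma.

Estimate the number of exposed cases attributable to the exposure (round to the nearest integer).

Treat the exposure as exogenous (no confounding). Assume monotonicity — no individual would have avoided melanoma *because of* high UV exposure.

about 959 cases

Let p₁ = 0.594, p₀ = 0.285.
PN = (p₁ − p₀)/p₁ = (0.594 − 0.285) / 0.594 ≈ 0.52020.
Attributable cases ≈ PN × (exposed cases) = 0.52020 × 1843 ≈ 958.73.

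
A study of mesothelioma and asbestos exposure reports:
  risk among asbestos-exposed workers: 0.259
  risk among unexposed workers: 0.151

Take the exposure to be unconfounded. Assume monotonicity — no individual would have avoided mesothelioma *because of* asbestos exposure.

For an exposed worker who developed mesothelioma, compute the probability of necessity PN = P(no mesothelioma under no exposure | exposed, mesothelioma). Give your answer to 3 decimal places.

PN ≈ 0.417

Let p₁ = 0.259, p₀ = 0.151.
Under exogeneity and monotonicity, PN = (p₁ − p₀) / p₁.
PN = (0.259 − 0.151) / 0.259 = 0.108 / 0.259 ≈ 0.4170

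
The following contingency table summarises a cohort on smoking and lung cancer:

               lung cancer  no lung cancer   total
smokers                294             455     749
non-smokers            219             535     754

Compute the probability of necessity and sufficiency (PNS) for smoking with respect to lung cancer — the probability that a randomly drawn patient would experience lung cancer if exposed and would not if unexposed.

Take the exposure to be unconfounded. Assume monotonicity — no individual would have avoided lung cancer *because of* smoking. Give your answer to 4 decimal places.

PNS ≈ 0.1021

p₁ = P(outcome | exposed) = 294/749 = 0.39252
p₀ = P(outcome | unexposed) = 219/754 = 0.29045
Under exogeneity and monotonicity, PNS = p₁ − p₀.
PNS = 0.39252 − 0.29045 = 0.10207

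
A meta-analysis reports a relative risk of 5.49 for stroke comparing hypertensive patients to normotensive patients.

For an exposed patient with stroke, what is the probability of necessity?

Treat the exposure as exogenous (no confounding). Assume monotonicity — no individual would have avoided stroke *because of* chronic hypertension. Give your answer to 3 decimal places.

PN ≈ 0.818

Under exogeneity and monotonicity, PN = (RR − 1) / RR = 1 − 1/RR.
PN = (5.49 − 1) / 5.49 = 4.49 / 5.49 ≈ 0.8179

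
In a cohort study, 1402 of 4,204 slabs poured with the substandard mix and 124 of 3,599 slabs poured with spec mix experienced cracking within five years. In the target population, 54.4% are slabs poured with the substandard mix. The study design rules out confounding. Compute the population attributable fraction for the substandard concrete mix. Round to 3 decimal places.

p₁ = P(outcome | exposed) = 1402/4204 = 0.33349
p₀ = P(outcome | unexposed) = 124/3599 = 0.034454
Overall risk P(Y=1) = π·p₁ + (1−π)·p₀ = 0.544×0.33349 + 0.456×0.034454 = 0.19713.
Under exogeneity, PAF = [P(Y=1) − p₀] / P(Y=1).
PAF = (0.19713 − 0.034454) / 0.19713 ≈ 0.8252

PAF ≈ 0.825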